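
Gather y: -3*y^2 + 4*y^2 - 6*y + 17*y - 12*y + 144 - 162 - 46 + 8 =y^2 - y - 56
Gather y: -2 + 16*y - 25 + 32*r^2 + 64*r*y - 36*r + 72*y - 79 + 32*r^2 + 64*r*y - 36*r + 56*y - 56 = 64*r^2 - 72*r + y*(128*r + 144) - 162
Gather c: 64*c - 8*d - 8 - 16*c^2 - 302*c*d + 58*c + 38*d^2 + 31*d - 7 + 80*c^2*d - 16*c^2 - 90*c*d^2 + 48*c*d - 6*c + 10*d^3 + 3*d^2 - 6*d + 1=c^2*(80*d - 32) + c*(-90*d^2 - 254*d + 116) + 10*d^3 + 41*d^2 + 17*d - 14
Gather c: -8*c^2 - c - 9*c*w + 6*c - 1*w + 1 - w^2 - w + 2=-8*c^2 + c*(5 - 9*w) - w^2 - 2*w + 3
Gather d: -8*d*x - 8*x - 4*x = -8*d*x - 12*x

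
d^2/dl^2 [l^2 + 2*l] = 2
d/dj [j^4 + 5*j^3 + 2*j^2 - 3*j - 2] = 4*j^3 + 15*j^2 + 4*j - 3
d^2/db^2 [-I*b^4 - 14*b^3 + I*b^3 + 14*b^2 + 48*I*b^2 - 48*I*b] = -12*I*b^2 + 6*b*(-14 + I) + 28 + 96*I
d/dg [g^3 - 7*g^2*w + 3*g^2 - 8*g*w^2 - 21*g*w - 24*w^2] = 3*g^2 - 14*g*w + 6*g - 8*w^2 - 21*w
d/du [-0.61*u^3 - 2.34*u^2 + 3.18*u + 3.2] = -1.83*u^2 - 4.68*u + 3.18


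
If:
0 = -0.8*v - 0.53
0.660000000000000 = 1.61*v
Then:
No Solution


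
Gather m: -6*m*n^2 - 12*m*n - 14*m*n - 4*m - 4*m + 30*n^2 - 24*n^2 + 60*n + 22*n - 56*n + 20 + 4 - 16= m*(-6*n^2 - 26*n - 8) + 6*n^2 + 26*n + 8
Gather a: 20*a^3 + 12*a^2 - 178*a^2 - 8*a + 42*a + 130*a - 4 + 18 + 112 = 20*a^3 - 166*a^2 + 164*a + 126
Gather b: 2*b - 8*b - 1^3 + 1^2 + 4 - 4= -6*b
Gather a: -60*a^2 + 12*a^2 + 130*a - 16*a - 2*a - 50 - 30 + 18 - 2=-48*a^2 + 112*a - 64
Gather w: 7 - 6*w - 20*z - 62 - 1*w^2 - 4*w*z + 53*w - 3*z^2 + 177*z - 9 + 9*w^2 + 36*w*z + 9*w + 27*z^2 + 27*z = 8*w^2 + w*(32*z + 56) + 24*z^2 + 184*z - 64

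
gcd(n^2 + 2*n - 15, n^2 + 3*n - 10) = n + 5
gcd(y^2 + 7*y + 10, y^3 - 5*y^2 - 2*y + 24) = y + 2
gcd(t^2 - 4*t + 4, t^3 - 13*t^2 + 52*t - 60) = t - 2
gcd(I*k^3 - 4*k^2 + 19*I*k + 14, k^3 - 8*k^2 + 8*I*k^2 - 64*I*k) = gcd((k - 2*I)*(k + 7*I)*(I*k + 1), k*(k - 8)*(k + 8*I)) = 1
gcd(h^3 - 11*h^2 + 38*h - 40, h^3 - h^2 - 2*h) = h - 2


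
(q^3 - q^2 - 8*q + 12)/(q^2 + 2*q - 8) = (q^2 + q - 6)/(q + 4)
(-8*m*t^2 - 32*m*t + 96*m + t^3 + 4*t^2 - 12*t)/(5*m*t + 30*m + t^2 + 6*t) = (-8*m*t + 16*m + t^2 - 2*t)/(5*m + t)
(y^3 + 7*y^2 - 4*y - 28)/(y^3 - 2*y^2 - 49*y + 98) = (y + 2)/(y - 7)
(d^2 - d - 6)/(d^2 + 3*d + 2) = (d - 3)/(d + 1)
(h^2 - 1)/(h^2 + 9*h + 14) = (h^2 - 1)/(h^2 + 9*h + 14)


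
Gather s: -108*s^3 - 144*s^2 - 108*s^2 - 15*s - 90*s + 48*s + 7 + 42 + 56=-108*s^3 - 252*s^2 - 57*s + 105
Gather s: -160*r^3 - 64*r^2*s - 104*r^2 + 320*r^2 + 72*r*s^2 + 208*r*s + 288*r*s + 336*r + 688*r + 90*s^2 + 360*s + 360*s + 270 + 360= -160*r^3 + 216*r^2 + 1024*r + s^2*(72*r + 90) + s*(-64*r^2 + 496*r + 720) + 630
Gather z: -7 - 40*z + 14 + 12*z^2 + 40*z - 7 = 12*z^2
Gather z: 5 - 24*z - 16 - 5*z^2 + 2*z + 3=-5*z^2 - 22*z - 8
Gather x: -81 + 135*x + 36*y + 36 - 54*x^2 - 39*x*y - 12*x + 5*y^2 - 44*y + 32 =-54*x^2 + x*(123 - 39*y) + 5*y^2 - 8*y - 13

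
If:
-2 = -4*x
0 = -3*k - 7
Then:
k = -7/3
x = 1/2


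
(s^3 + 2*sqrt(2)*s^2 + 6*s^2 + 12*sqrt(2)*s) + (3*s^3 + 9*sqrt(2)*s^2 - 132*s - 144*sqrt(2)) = 4*s^3 + 6*s^2 + 11*sqrt(2)*s^2 - 132*s + 12*sqrt(2)*s - 144*sqrt(2)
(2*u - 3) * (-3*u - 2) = -6*u^2 + 5*u + 6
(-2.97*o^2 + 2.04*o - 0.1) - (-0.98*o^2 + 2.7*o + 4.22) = -1.99*o^2 - 0.66*o - 4.32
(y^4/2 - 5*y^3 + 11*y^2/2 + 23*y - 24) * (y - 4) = y^5/2 - 7*y^4 + 51*y^3/2 + y^2 - 116*y + 96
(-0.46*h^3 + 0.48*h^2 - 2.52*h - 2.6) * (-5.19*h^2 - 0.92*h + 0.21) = 2.3874*h^5 - 2.068*h^4 + 12.5406*h^3 + 15.9132*h^2 + 1.8628*h - 0.546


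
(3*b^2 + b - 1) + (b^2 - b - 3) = 4*b^2 - 4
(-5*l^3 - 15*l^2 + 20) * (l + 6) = -5*l^4 - 45*l^3 - 90*l^2 + 20*l + 120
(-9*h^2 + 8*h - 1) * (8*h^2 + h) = -72*h^4 + 55*h^3 - h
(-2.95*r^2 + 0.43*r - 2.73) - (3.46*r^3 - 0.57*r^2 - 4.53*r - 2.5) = -3.46*r^3 - 2.38*r^2 + 4.96*r - 0.23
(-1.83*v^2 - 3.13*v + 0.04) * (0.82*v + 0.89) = -1.5006*v^3 - 4.1953*v^2 - 2.7529*v + 0.0356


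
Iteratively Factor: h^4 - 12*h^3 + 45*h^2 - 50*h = (h - 5)*(h^3 - 7*h^2 + 10*h) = (h - 5)^2*(h^2 - 2*h) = h*(h - 5)^2*(h - 2)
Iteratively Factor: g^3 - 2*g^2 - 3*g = (g + 1)*(g^2 - 3*g) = g*(g + 1)*(g - 3)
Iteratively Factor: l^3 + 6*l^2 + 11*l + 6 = (l + 2)*(l^2 + 4*l + 3) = (l + 2)*(l + 3)*(l + 1)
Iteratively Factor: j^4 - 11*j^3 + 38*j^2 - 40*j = (j - 4)*(j^3 - 7*j^2 + 10*j) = j*(j - 4)*(j^2 - 7*j + 10) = j*(j - 4)*(j - 2)*(j - 5)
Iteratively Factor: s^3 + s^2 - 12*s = (s)*(s^2 + s - 12) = s*(s - 3)*(s + 4)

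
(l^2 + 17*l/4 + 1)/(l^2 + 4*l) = (l + 1/4)/l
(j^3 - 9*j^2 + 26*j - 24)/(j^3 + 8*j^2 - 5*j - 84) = (j^2 - 6*j + 8)/(j^2 + 11*j + 28)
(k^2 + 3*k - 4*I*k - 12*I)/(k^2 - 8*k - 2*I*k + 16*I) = (k^2 + k*(3 - 4*I) - 12*I)/(k^2 - 2*k*(4 + I) + 16*I)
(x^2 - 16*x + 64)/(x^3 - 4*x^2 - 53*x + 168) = (x - 8)/(x^2 + 4*x - 21)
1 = 1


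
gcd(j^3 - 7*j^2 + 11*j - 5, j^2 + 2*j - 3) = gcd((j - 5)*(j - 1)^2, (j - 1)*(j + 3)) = j - 1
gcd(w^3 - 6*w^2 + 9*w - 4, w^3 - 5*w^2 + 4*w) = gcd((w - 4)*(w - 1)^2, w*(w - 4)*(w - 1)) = w^2 - 5*w + 4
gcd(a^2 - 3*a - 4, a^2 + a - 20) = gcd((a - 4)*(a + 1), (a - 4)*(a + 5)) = a - 4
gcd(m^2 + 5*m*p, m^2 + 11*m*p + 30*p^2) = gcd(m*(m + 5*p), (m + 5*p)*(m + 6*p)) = m + 5*p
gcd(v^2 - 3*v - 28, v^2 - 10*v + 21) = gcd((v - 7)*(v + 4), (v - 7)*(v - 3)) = v - 7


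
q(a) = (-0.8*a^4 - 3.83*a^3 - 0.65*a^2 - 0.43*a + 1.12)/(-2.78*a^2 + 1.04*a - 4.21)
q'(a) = (5.56*a - 1.04)*(-0.8*a^4 - 3.83*a^3 - 0.65*a^2 - 0.43*a + 1.12)/(-2.78*a^2 + 1.04*a - 4.21)^2 + (-3.2*a^3 - 11.49*a^2 - 1.3*a - 0.43)/(-2.78*a^2 + 1.04*a - 4.21)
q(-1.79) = -0.91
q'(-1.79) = 0.44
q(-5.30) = 0.86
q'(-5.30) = -1.52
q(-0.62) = -0.33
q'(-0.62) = 0.31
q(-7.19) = 4.79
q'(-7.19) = -2.63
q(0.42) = -0.12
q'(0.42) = 0.80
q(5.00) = 14.54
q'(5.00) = 4.45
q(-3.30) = -1.01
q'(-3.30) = -0.35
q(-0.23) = -0.27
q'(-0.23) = 0.02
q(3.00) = 6.67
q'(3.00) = 3.44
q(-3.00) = -1.09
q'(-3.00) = -0.18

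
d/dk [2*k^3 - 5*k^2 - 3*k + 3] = 6*k^2 - 10*k - 3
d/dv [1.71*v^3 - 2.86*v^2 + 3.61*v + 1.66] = 5.13*v^2 - 5.72*v + 3.61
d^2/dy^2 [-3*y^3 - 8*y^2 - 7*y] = -18*y - 16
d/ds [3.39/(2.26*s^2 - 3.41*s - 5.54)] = (11.5599 - 15.3228*s)/(-2.26*s^2 + 3.41*s + 5.54)^2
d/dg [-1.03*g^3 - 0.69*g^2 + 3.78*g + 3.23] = -3.09*g^2 - 1.38*g + 3.78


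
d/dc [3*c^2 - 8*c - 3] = 6*c - 8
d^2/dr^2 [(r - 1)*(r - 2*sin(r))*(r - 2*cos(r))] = 2*sqrt(2)*r^2*sin(r + pi/4) + 6*r*sin(r) - 8*r*sin(2*r) - 10*r*cos(r) + 6*r - 8*sin(r) + 8*sqrt(2)*sin(2*r + pi/4) - 2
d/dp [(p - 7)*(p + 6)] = 2*p - 1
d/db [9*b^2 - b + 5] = 18*b - 1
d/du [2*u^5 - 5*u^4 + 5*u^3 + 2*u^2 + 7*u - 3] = 10*u^4 - 20*u^3 + 15*u^2 + 4*u + 7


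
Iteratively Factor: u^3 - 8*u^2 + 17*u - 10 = (u - 1)*(u^2 - 7*u + 10) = (u - 5)*(u - 1)*(u - 2)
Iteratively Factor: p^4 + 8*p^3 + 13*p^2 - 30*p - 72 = (p - 2)*(p^3 + 10*p^2 + 33*p + 36) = (p - 2)*(p + 3)*(p^2 + 7*p + 12) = (p - 2)*(p + 3)*(p + 4)*(p + 3)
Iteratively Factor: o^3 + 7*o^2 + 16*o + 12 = (o + 2)*(o^2 + 5*o + 6) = (o + 2)*(o + 3)*(o + 2)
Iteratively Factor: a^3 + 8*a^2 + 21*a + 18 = (a + 2)*(a^2 + 6*a + 9) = (a + 2)*(a + 3)*(a + 3)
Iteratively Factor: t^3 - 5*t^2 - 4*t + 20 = (t - 5)*(t^2 - 4) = (t - 5)*(t - 2)*(t + 2)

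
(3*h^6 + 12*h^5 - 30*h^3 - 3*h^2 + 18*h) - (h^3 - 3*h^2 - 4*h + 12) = 3*h^6 + 12*h^5 - 31*h^3 + 22*h - 12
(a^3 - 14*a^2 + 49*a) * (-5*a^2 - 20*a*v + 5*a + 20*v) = -5*a^5 - 20*a^4*v + 75*a^4 + 300*a^3*v - 315*a^3 - 1260*a^2*v + 245*a^2 + 980*a*v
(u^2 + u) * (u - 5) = u^3 - 4*u^2 - 5*u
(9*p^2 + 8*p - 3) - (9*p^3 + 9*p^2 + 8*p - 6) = 3 - 9*p^3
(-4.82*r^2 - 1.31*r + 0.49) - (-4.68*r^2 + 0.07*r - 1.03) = -0.140000000000001*r^2 - 1.38*r + 1.52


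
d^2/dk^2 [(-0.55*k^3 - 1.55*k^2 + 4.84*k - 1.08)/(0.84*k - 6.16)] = (-0.77616*k^3 + 17.07552*k^2 - 125.22048*k - 69.067264)/(0.592704*k^3 - 13.039488*k^2 + 95.622912*k - 233.744896)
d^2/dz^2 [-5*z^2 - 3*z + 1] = -10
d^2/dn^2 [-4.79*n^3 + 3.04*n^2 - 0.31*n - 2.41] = 6.08 - 28.74*n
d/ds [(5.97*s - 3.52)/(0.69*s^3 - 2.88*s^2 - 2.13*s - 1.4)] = (-8.2386*s^3 + 24.48*s^2 - 20.2752*s - 15.8556)/(0.4761*s^6 - 3.9744*s^5 + 5.355*s^4 + 10.3368*s^3 + 12.6009*s^2 + 5.964*s + 1.96)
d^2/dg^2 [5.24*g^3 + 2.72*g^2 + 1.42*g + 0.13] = 31.44*g + 5.44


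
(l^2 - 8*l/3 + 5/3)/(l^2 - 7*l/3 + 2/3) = (3*l^2 - 8*l + 5)/(3*l^2 - 7*l + 2)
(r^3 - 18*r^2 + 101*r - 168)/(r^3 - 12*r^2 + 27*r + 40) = (r^2 - 10*r + 21)/(r^2 - 4*r - 5)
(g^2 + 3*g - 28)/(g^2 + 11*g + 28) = (g - 4)/(g + 4)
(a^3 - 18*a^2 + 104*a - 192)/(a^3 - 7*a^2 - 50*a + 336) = (a - 4)/(a + 7)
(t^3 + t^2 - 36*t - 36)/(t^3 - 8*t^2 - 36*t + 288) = (t + 1)/(t - 8)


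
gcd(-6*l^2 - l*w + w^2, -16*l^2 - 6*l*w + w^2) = 2*l + w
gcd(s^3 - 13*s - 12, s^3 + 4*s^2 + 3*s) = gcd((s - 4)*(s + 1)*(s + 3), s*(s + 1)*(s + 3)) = s^2 + 4*s + 3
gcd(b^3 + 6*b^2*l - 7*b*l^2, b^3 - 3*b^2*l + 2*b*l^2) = b^2 - b*l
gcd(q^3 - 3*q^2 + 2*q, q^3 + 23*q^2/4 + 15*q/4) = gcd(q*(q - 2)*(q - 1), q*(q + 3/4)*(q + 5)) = q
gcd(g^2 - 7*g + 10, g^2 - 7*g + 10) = g^2 - 7*g + 10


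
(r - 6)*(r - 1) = r^2 - 7*r + 6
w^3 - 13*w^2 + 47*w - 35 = (w - 7)*(w - 5)*(w - 1)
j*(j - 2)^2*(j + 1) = j^4 - 3*j^3 + 4*j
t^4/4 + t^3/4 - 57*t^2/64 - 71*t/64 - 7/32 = (t/4 + 1/4)*(t - 2)*(t + 1/4)*(t + 7/4)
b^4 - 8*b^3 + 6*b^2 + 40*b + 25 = (b - 5)^2*(b + 1)^2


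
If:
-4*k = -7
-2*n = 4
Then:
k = 7/4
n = -2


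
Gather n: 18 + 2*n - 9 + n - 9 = 3*n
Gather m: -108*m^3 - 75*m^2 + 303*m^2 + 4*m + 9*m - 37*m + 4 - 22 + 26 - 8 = -108*m^3 + 228*m^2 - 24*m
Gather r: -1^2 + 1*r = r - 1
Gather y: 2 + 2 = 4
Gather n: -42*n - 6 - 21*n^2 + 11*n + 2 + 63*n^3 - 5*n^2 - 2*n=63*n^3 - 26*n^2 - 33*n - 4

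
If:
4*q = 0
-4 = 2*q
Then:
No Solution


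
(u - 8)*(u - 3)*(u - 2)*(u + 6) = u^4 - 7*u^3 - 32*u^2 + 228*u - 288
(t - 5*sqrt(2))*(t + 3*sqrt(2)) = t^2 - 2*sqrt(2)*t - 30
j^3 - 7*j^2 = j^2*(j - 7)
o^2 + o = o*(o + 1)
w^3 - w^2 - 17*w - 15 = (w - 5)*(w + 1)*(w + 3)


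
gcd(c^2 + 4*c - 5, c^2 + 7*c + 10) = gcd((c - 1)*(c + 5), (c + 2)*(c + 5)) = c + 5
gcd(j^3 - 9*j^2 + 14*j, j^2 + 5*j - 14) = j - 2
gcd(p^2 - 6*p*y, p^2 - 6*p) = p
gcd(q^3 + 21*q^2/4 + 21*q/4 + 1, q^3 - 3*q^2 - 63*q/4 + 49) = q + 4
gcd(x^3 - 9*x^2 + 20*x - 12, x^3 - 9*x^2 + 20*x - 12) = x^3 - 9*x^2 + 20*x - 12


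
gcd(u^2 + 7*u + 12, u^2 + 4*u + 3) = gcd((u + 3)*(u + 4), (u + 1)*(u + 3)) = u + 3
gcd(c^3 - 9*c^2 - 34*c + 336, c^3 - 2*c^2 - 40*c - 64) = c - 8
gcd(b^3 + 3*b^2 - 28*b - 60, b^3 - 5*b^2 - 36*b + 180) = b^2 + b - 30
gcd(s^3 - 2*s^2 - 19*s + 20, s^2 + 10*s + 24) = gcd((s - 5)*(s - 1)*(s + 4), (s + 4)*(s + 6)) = s + 4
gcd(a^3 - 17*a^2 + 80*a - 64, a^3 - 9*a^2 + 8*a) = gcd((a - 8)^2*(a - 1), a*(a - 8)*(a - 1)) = a^2 - 9*a + 8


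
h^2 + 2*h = h*(h + 2)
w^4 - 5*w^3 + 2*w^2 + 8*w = w*(w - 4)*(w - 2)*(w + 1)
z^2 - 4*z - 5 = (z - 5)*(z + 1)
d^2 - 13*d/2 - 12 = (d - 8)*(d + 3/2)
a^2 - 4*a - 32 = (a - 8)*(a + 4)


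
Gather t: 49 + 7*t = 7*t + 49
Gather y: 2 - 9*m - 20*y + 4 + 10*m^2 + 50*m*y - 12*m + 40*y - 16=10*m^2 - 21*m + y*(50*m + 20) - 10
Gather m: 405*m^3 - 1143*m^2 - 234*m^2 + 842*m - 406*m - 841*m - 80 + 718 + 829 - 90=405*m^3 - 1377*m^2 - 405*m + 1377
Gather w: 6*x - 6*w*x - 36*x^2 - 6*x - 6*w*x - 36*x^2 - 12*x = -12*w*x - 72*x^2 - 12*x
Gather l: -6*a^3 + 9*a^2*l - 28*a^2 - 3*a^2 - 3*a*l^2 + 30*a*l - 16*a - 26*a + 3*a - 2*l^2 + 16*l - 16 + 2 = -6*a^3 - 31*a^2 - 39*a + l^2*(-3*a - 2) + l*(9*a^2 + 30*a + 16) - 14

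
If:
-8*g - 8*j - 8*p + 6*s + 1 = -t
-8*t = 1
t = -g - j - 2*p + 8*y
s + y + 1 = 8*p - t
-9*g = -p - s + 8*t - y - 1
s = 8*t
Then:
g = 391/4032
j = -2861/4032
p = -113/4032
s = -1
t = -1/8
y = -25/252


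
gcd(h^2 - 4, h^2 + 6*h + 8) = h + 2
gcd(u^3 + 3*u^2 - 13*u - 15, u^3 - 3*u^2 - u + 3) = u^2 - 2*u - 3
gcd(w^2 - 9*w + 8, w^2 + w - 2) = w - 1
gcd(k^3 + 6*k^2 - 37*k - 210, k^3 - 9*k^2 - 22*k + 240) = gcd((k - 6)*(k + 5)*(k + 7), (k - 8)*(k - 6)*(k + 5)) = k^2 - k - 30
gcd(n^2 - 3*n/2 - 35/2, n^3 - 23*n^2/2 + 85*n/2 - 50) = n - 5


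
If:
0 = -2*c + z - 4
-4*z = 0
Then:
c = -2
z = 0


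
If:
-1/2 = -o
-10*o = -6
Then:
No Solution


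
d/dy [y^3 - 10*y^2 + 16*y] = 3*y^2 - 20*y + 16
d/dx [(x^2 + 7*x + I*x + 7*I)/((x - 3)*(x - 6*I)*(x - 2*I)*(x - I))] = (-2*x^5 + x^4*(-18 + 6*I) + x^3*(24 + 104*I) + x^2*(38 - 94*I) + x*(378 + 208*I) + 120 - 672*I)/(x^8 + x^7*(-6 - 18*I) + x^6*(-112 + 108*I) + x^5*(726 + 222*I) + x^4*(-473 - 2304*I) + x^3*(-3696 + 2976*I) + x^2*(5400 + 2880*I) + x*(864 - 4320*I) - 1296)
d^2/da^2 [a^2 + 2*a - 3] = 2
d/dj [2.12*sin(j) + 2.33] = 2.12*cos(j)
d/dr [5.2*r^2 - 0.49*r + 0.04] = 10.4*r - 0.49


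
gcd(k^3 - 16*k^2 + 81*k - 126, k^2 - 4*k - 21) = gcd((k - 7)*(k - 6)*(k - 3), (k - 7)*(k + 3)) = k - 7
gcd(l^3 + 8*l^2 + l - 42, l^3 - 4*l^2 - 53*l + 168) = l + 7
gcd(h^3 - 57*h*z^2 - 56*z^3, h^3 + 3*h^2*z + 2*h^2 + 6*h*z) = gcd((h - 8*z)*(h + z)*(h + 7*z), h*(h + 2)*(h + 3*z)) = 1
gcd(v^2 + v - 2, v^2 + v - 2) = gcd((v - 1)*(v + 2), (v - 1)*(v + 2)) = v^2 + v - 2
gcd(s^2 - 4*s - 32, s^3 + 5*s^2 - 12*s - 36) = 1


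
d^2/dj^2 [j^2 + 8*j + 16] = 2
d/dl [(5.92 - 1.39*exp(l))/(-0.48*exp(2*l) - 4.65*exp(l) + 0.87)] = (-0.6672*exp(2*l) + 5.6832*exp(l) + 26.3187)*exp(l)/(0.2304*exp(4*l) + 4.464*exp(3*l) + 20.7873*exp(2*l) - 8.091*exp(l) + 0.7569)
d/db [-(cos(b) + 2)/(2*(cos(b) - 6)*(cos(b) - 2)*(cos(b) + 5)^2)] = (-3*cos(b)^3 + 3*cos(b)^2 + 16*cos(b) + 92)*sin(b)/(2*(cos(b) - 6)^2*(cos(b) - 2)^2*(cos(b) + 5)^3)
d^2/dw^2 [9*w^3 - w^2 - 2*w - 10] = 54*w - 2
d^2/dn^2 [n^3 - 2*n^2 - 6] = 6*n - 4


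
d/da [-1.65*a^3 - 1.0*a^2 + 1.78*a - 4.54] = -4.95*a^2 - 2.0*a + 1.78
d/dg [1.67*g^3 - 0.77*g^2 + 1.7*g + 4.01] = 5.01*g^2 - 1.54*g + 1.7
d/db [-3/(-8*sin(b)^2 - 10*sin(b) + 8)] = -3*(8*sin(b) + 5)*cos(b)/(2*(5*sin(b) - 4*cos(b)^2)^2)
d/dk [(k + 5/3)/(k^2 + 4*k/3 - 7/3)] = (-9*k^2 - 30*k - 41)/(9*k^4 + 24*k^3 - 26*k^2 - 56*k + 49)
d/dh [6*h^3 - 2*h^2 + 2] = 2*h*(9*h - 2)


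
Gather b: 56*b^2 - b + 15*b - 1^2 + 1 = 56*b^2 + 14*b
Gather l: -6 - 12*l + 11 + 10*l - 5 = -2*l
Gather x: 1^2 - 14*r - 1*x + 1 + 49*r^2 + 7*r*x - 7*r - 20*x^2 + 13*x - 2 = 49*r^2 - 21*r - 20*x^2 + x*(7*r + 12)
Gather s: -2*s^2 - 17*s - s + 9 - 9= -2*s^2 - 18*s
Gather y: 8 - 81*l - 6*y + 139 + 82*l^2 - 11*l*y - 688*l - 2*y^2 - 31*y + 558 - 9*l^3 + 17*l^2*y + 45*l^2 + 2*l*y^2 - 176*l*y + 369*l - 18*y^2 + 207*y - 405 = -9*l^3 + 127*l^2 - 400*l + y^2*(2*l - 20) + y*(17*l^2 - 187*l + 170) + 300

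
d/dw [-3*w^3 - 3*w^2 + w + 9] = -9*w^2 - 6*w + 1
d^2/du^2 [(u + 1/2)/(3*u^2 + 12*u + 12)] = (2*u - 5)/(3*(u^4 + 8*u^3 + 24*u^2 + 32*u + 16))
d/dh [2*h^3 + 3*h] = 6*h^2 + 3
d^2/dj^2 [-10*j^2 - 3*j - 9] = -20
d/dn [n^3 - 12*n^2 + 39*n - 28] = 3*n^2 - 24*n + 39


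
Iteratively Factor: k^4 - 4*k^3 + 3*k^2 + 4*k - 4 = (k - 2)*(k^3 - 2*k^2 - k + 2) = (k - 2)*(k + 1)*(k^2 - 3*k + 2) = (k - 2)*(k - 1)*(k + 1)*(k - 2)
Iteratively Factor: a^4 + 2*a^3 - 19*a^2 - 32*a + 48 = (a + 4)*(a^3 - 2*a^2 - 11*a + 12) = (a - 1)*(a + 4)*(a^2 - a - 12) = (a - 1)*(a + 3)*(a + 4)*(a - 4)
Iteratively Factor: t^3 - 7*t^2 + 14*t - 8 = (t - 2)*(t^2 - 5*t + 4) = (t - 4)*(t - 2)*(t - 1)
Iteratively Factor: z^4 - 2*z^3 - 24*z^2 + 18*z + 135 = (z + 3)*(z^3 - 5*z^2 - 9*z + 45) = (z + 3)^2*(z^2 - 8*z + 15) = (z - 5)*(z + 3)^2*(z - 3)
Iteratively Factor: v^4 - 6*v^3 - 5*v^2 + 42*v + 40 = (v + 1)*(v^3 - 7*v^2 + 2*v + 40) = (v - 4)*(v + 1)*(v^2 - 3*v - 10) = (v - 5)*(v - 4)*(v + 1)*(v + 2)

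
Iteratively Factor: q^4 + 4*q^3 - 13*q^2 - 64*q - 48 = (q + 3)*(q^3 + q^2 - 16*q - 16) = (q + 1)*(q + 3)*(q^2 - 16) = (q - 4)*(q + 1)*(q + 3)*(q + 4)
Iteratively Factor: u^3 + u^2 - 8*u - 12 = (u + 2)*(u^2 - u - 6) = (u + 2)^2*(u - 3)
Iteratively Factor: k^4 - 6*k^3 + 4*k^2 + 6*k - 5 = (k - 1)*(k^3 - 5*k^2 - k + 5) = (k - 1)*(k + 1)*(k^2 - 6*k + 5) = (k - 5)*(k - 1)*(k + 1)*(k - 1)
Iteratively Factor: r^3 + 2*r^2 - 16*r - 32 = (r + 2)*(r^2 - 16) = (r + 2)*(r + 4)*(r - 4)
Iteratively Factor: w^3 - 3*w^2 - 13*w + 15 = (w + 3)*(w^2 - 6*w + 5) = (w - 1)*(w + 3)*(w - 5)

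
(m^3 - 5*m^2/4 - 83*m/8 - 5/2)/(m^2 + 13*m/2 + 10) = (m^2 - 15*m/4 - 1)/(m + 4)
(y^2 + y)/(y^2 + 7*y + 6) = y/(y + 6)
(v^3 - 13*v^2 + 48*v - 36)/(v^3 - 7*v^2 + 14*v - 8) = (v^2 - 12*v + 36)/(v^2 - 6*v + 8)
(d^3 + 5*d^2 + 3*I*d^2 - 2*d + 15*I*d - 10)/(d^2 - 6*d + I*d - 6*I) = (d^2 + d*(5 + 2*I) + 10*I)/(d - 6)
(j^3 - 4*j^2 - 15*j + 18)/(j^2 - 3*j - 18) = j - 1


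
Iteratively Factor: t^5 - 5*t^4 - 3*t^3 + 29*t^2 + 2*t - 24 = (t + 2)*(t^4 - 7*t^3 + 11*t^2 + 7*t - 12) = (t - 3)*(t + 2)*(t^3 - 4*t^2 - t + 4) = (t - 4)*(t - 3)*(t + 2)*(t^2 - 1) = (t - 4)*(t - 3)*(t + 1)*(t + 2)*(t - 1)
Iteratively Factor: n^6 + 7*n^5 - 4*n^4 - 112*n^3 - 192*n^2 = (n)*(n^5 + 7*n^4 - 4*n^3 - 112*n^2 - 192*n) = n^2*(n^4 + 7*n^3 - 4*n^2 - 112*n - 192) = n^2*(n + 3)*(n^3 + 4*n^2 - 16*n - 64) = n^2*(n + 3)*(n + 4)*(n^2 - 16) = n^2*(n + 3)*(n + 4)^2*(n - 4)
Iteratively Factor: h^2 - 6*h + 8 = (h - 4)*(h - 2)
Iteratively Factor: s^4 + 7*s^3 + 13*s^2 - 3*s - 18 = (s + 3)*(s^3 + 4*s^2 + s - 6) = (s - 1)*(s + 3)*(s^2 + 5*s + 6) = (s - 1)*(s + 3)^2*(s + 2)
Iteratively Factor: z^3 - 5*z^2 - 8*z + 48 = (z - 4)*(z^2 - z - 12) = (z - 4)*(z + 3)*(z - 4)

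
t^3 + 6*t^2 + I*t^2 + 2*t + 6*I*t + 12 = (t + 6)*(t - I)*(t + 2*I)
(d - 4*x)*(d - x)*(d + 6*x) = d^3 + d^2*x - 26*d*x^2 + 24*x^3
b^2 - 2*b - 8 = (b - 4)*(b + 2)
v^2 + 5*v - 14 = (v - 2)*(v + 7)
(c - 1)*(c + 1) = c^2 - 1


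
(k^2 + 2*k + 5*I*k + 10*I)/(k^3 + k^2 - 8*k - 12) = (k + 5*I)/(k^2 - k - 6)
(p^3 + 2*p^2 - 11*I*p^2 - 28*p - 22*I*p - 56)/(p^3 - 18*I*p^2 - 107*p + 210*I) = (p^2 + p*(2 - 4*I) - 8*I)/(p^2 - 11*I*p - 30)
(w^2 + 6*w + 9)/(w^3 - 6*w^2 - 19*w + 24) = (w + 3)/(w^2 - 9*w + 8)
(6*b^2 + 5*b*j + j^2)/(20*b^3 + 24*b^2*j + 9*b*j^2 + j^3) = (3*b + j)/(10*b^2 + 7*b*j + j^2)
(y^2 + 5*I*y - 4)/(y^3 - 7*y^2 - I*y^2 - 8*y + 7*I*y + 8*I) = (y^2 + 5*I*y - 4)/(y^3 - y^2*(7 + I) + y*(-8 + 7*I) + 8*I)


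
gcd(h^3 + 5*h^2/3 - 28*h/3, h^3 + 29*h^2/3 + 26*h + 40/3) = h + 4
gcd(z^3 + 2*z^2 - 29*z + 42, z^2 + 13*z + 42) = z + 7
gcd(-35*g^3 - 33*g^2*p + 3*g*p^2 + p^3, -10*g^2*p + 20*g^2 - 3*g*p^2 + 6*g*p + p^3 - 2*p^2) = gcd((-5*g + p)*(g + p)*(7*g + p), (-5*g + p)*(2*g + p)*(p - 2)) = -5*g + p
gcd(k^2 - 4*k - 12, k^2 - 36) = k - 6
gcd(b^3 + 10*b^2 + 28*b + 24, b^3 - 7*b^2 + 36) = b + 2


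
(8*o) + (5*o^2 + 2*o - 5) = 5*o^2 + 10*o - 5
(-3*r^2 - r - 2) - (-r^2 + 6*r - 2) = -2*r^2 - 7*r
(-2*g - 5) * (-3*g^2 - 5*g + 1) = 6*g^3 + 25*g^2 + 23*g - 5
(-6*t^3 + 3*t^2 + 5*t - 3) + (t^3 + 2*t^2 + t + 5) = -5*t^3 + 5*t^2 + 6*t + 2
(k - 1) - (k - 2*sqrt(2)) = -1 + 2*sqrt(2)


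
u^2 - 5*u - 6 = (u - 6)*(u + 1)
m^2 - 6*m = m*(m - 6)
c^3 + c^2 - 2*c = c*(c - 1)*(c + 2)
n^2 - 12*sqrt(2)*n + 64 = (n - 8*sqrt(2))*(n - 4*sqrt(2))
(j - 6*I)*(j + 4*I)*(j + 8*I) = j^3 + 6*I*j^2 + 40*j + 192*I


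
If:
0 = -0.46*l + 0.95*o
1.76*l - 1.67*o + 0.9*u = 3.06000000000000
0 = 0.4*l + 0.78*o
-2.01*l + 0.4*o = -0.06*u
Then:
No Solution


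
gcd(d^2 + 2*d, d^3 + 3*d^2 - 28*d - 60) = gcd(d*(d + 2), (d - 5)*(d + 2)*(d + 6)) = d + 2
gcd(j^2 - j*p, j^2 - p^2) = -j + p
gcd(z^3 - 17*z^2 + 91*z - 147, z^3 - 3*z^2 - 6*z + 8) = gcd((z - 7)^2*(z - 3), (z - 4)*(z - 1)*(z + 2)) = 1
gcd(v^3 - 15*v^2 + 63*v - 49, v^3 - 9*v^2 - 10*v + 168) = v - 7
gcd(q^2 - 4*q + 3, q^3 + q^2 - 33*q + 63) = q - 3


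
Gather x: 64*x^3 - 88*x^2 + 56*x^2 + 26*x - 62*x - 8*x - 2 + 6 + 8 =64*x^3 - 32*x^2 - 44*x + 12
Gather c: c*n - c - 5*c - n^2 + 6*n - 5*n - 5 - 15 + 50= c*(n - 6) - n^2 + n + 30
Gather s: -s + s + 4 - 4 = 0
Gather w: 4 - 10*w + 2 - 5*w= 6 - 15*w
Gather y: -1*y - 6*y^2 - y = -6*y^2 - 2*y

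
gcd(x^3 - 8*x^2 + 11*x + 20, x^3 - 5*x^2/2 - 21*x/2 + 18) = x - 4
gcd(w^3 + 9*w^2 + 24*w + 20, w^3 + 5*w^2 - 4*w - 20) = w^2 + 7*w + 10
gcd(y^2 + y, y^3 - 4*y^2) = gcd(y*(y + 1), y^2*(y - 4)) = y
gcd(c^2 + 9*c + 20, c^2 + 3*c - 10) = c + 5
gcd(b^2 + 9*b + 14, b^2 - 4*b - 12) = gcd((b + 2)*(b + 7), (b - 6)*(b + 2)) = b + 2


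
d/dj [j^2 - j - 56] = 2*j - 1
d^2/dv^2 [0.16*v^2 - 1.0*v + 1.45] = 0.320000000000000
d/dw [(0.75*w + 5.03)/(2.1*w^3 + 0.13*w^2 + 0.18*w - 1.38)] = (1.575*w^3 + 0.0975*w^2 + 0.135*w - (0.75*w + 5.03)*(6.3*w^2 + 0.26*w + 0.18) - 1.035)/(2.1*w^3 + 0.13*w^2 + 0.18*w - 1.38)^2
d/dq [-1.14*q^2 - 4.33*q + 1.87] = -2.28*q - 4.33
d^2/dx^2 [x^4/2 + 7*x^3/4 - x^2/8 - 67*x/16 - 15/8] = 6*x^2 + 21*x/2 - 1/4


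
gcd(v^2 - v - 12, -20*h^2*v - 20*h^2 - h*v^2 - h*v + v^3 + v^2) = 1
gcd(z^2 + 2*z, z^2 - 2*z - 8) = z + 2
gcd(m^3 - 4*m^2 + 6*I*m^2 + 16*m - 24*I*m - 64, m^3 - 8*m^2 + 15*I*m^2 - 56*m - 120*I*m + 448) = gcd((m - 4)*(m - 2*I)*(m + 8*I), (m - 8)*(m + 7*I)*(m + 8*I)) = m + 8*I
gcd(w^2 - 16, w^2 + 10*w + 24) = w + 4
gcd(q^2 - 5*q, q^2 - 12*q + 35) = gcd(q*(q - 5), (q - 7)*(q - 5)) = q - 5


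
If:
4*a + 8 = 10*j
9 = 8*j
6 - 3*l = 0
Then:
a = 13/16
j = 9/8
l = 2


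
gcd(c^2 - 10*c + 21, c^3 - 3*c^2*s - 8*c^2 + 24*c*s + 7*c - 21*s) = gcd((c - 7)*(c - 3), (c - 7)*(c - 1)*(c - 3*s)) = c - 7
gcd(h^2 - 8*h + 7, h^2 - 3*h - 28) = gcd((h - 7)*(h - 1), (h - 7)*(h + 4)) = h - 7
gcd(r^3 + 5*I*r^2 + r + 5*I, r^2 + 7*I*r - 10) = r + 5*I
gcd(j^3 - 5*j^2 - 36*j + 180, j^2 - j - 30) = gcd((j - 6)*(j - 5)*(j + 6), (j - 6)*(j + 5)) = j - 6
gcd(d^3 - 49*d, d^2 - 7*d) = d^2 - 7*d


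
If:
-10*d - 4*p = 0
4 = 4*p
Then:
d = -2/5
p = 1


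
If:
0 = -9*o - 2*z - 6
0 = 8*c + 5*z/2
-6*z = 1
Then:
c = 5/96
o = -17/27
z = -1/6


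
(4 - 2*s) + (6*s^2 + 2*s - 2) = 6*s^2 + 2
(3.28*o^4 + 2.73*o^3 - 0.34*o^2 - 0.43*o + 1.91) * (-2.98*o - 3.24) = -9.7744*o^5 - 18.7626*o^4 - 7.832*o^3 + 2.383*o^2 - 4.2986*o - 6.1884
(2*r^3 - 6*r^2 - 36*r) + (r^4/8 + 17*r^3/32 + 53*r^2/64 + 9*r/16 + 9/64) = r^4/8 + 81*r^3/32 - 331*r^2/64 - 567*r/16 + 9/64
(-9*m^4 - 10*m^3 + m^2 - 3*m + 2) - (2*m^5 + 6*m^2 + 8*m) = -2*m^5 - 9*m^4 - 10*m^3 - 5*m^2 - 11*m + 2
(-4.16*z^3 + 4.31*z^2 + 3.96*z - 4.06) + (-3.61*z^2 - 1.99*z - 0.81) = -4.16*z^3 + 0.7*z^2 + 1.97*z - 4.87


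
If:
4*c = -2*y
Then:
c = -y/2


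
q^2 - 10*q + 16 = (q - 8)*(q - 2)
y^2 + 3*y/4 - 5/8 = (y - 1/2)*(y + 5/4)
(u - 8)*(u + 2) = u^2 - 6*u - 16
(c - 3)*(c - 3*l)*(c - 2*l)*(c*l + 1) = c^4*l - 5*c^3*l^2 - 3*c^3*l + c^3 + 6*c^2*l^3 + 15*c^2*l^2 - 5*c^2*l - 3*c^2 - 18*c*l^3 + 6*c*l^2 + 15*c*l - 18*l^2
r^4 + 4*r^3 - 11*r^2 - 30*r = r*(r - 3)*(r + 2)*(r + 5)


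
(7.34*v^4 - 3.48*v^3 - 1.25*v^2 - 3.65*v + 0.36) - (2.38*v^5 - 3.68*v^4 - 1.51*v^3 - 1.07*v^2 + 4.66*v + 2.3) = -2.38*v^5 + 11.02*v^4 - 1.97*v^3 - 0.18*v^2 - 8.31*v - 1.94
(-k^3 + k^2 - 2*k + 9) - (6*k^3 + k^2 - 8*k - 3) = -7*k^3 + 6*k + 12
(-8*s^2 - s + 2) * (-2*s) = 16*s^3 + 2*s^2 - 4*s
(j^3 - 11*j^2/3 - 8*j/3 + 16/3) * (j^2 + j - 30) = j^5 - 8*j^4/3 - 109*j^3/3 + 338*j^2/3 + 256*j/3 - 160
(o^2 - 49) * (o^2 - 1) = o^4 - 50*o^2 + 49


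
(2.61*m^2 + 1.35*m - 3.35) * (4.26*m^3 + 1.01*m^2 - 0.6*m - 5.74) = 11.1186*m^5 + 8.3871*m^4 - 14.4735*m^3 - 19.1749*m^2 - 5.739*m + 19.229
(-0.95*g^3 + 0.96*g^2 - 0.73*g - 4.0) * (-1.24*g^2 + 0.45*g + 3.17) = 1.178*g^5 - 1.6179*g^4 - 1.6743*g^3 + 7.6747*g^2 - 4.1141*g - 12.68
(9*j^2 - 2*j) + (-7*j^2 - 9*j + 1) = 2*j^2 - 11*j + 1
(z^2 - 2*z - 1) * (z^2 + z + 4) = z^4 - z^3 + z^2 - 9*z - 4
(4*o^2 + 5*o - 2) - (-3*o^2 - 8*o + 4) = 7*o^2 + 13*o - 6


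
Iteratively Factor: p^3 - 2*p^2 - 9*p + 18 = (p - 3)*(p^2 + p - 6) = (p - 3)*(p - 2)*(p + 3)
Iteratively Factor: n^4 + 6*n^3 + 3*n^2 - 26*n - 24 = (n + 1)*(n^3 + 5*n^2 - 2*n - 24) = (n + 1)*(n + 3)*(n^2 + 2*n - 8) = (n - 2)*(n + 1)*(n + 3)*(n + 4)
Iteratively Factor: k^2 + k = (k + 1)*(k)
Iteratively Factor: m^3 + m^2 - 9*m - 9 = (m + 3)*(m^2 - 2*m - 3) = (m - 3)*(m + 3)*(m + 1)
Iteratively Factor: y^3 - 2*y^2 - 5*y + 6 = (y + 2)*(y^2 - 4*y + 3) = (y - 1)*(y + 2)*(y - 3)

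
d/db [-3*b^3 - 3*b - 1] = -9*b^2 - 3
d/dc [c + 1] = 1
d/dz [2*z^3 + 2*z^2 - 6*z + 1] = 6*z^2 + 4*z - 6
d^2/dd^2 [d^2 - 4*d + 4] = 2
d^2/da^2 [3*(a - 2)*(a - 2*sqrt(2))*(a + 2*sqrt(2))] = 18*a - 12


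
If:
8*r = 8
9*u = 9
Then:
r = 1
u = 1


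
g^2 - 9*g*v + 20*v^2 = (g - 5*v)*(g - 4*v)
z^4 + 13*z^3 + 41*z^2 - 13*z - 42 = (z - 1)*(z + 1)*(z + 6)*(z + 7)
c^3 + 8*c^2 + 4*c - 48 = (c - 2)*(c + 4)*(c + 6)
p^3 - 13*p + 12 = (p - 3)*(p - 1)*(p + 4)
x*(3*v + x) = 3*v*x + x^2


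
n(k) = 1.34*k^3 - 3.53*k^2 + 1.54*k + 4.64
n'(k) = 4.02*k^2 - 7.06*k + 1.54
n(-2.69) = -51.13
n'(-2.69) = 49.62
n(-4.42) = -186.84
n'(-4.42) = 111.28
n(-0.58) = 2.30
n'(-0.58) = 6.99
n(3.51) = 24.50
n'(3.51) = 26.29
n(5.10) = 98.43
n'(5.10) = 70.09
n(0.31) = 4.82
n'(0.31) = -0.26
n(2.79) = 10.56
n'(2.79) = 13.13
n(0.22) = 4.82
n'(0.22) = 0.18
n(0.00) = 4.64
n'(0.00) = 1.54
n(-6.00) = -421.12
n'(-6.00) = 188.62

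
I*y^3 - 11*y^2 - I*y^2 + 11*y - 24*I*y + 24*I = (y + 3*I)*(y + 8*I)*(I*y - I)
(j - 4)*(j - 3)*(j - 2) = j^3 - 9*j^2 + 26*j - 24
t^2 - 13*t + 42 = (t - 7)*(t - 6)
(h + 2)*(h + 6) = h^2 + 8*h + 12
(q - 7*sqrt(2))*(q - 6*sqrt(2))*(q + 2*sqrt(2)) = q^3 - 11*sqrt(2)*q^2 + 32*q + 168*sqrt(2)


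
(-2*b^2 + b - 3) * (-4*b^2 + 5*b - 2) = 8*b^4 - 14*b^3 + 21*b^2 - 17*b + 6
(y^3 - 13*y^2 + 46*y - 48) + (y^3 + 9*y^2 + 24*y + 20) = 2*y^3 - 4*y^2 + 70*y - 28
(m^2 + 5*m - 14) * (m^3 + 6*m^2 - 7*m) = m^5 + 11*m^4 + 9*m^3 - 119*m^2 + 98*m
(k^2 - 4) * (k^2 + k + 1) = k^4 + k^3 - 3*k^2 - 4*k - 4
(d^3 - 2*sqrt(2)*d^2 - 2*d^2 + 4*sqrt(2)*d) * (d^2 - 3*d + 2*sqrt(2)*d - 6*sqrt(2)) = d^5 - 5*d^4 - 2*d^3 + 40*d^2 - 48*d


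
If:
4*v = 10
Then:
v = 5/2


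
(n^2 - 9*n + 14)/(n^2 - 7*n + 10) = (n - 7)/(n - 5)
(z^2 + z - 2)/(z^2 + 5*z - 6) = (z + 2)/(z + 6)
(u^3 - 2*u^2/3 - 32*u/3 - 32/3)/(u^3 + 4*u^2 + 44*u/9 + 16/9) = 3*(u - 4)/(3*u + 2)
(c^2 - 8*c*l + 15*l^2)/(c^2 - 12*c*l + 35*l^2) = (c - 3*l)/(c - 7*l)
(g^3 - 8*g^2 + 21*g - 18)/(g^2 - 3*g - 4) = (-g^3 + 8*g^2 - 21*g + 18)/(-g^2 + 3*g + 4)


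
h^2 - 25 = (h - 5)*(h + 5)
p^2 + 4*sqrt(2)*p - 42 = (p - 3*sqrt(2))*(p + 7*sqrt(2))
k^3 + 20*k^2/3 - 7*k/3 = k*(k - 1/3)*(k + 7)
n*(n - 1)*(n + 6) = n^3 + 5*n^2 - 6*n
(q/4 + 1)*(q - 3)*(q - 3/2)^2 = q^4/4 - q^3/2 - 51*q^2/16 + 153*q/16 - 27/4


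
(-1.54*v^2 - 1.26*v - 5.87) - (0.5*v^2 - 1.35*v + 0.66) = -2.04*v^2 + 0.0900000000000001*v - 6.53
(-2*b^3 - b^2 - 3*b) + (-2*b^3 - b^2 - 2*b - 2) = -4*b^3 - 2*b^2 - 5*b - 2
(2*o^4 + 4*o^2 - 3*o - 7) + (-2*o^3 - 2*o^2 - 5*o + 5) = 2*o^4 - 2*o^3 + 2*o^2 - 8*o - 2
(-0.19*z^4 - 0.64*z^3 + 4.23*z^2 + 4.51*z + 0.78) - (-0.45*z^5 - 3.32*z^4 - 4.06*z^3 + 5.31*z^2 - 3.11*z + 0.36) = 0.45*z^5 + 3.13*z^4 + 3.42*z^3 - 1.08*z^2 + 7.62*z + 0.42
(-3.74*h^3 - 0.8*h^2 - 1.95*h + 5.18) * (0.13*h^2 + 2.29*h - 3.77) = -0.4862*h^5 - 8.6686*h^4 + 12.0143*h^3 - 0.7761*h^2 + 19.2137*h - 19.5286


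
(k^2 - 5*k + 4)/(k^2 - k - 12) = (k - 1)/(k + 3)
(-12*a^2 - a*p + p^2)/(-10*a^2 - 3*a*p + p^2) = (12*a^2 + a*p - p^2)/(10*a^2 + 3*a*p - p^2)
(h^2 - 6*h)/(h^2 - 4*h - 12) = h/(h + 2)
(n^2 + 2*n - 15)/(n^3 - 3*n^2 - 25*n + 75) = 1/(n - 5)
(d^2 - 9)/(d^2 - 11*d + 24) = (d + 3)/(d - 8)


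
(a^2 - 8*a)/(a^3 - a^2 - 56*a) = 1/(a + 7)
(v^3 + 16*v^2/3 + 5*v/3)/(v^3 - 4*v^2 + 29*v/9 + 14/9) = 3*v*(v + 5)/(3*v^2 - 13*v + 14)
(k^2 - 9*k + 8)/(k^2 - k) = (k - 8)/k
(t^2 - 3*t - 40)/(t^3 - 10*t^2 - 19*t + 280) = 1/(t - 7)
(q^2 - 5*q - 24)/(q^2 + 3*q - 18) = (q^2 - 5*q - 24)/(q^2 + 3*q - 18)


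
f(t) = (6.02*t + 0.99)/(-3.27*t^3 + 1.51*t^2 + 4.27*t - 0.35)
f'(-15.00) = -0.00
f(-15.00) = -0.01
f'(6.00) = 0.02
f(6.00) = -0.06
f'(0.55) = -0.34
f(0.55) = 2.25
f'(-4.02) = -0.05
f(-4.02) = -0.11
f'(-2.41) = -0.28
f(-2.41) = -0.31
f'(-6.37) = -0.01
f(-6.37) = -0.04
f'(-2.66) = -0.20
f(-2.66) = -0.25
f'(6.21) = 0.02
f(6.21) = -0.05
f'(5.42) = 0.03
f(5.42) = -0.07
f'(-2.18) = -0.41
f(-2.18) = -0.39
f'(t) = (6.02*t + 0.99)*(9.81*t^2 - 3.02*t - 4.27)/(-3.27*t^3 + 1.51*t^2 + 4.27*t - 0.35)^2 + 6.02/(-3.27*t^3 + 1.51*t^2 + 4.27*t - 0.35) = (39.3708*t^3 + 0.621700000000001*t^2 - 2.9898*t - 6.3343)/(10.6929*t^6 - 9.8754*t^5 - 25.6457*t^4 + 15.1844*t^3 + 17.1759*t^2 - 2.989*t + 0.1225)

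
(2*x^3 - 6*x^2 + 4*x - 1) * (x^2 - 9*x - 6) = 2*x^5 - 24*x^4 + 46*x^3 - x^2 - 15*x + 6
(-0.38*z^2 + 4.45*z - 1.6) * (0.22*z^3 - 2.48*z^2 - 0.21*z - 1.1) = -0.0836*z^5 + 1.9214*z^4 - 11.3082*z^3 + 3.4515*z^2 - 4.559*z + 1.76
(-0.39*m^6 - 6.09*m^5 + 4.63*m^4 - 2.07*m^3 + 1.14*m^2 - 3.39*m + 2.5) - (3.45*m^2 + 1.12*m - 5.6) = -0.39*m^6 - 6.09*m^5 + 4.63*m^4 - 2.07*m^3 - 2.31*m^2 - 4.51*m + 8.1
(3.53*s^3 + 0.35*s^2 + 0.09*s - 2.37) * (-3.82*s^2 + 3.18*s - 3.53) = -13.4846*s^5 + 9.8884*s^4 - 11.6917*s^3 + 8.1041*s^2 - 7.8543*s + 8.3661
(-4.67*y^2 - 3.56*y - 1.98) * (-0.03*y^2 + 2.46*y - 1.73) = 0.1401*y^4 - 11.3814*y^3 - 0.6191*y^2 + 1.288*y + 3.4254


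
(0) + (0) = 0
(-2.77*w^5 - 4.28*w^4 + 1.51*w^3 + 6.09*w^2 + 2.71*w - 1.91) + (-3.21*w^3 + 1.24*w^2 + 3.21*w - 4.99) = -2.77*w^5 - 4.28*w^4 - 1.7*w^3 + 7.33*w^2 + 5.92*w - 6.9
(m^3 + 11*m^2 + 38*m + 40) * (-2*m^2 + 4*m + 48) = -2*m^5 - 18*m^4 + 16*m^3 + 600*m^2 + 1984*m + 1920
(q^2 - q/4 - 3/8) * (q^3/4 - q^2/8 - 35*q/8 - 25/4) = q^5/4 - 3*q^4/16 - 71*q^3/16 - 327*q^2/64 + 205*q/64 + 75/32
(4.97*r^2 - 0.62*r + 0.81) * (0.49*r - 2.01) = 2.4353*r^3 - 10.2935*r^2 + 1.6431*r - 1.6281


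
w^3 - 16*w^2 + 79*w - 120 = (w - 8)*(w - 5)*(w - 3)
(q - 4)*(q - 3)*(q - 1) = q^3 - 8*q^2 + 19*q - 12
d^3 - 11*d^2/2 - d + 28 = (d - 4)*(d - 7/2)*(d + 2)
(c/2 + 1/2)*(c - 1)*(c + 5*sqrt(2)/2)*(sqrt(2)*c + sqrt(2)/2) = sqrt(2)*c^4/2 + sqrt(2)*c^3/4 + 5*c^3/2 - sqrt(2)*c^2/2 + 5*c^2/4 - 5*c/2 - sqrt(2)*c/4 - 5/4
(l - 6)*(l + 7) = l^2 + l - 42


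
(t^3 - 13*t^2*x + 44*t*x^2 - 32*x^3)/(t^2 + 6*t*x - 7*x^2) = (t^2 - 12*t*x + 32*x^2)/(t + 7*x)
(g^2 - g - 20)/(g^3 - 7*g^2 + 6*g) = (g^2 - g - 20)/(g*(g^2 - 7*g + 6))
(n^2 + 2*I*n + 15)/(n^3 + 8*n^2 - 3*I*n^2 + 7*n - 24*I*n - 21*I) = (n + 5*I)/(n^2 + 8*n + 7)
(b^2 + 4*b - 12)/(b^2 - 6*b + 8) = (b + 6)/(b - 4)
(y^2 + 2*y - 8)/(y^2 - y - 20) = (y - 2)/(y - 5)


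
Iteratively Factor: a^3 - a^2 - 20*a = (a + 4)*(a^2 - 5*a) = (a - 5)*(a + 4)*(a)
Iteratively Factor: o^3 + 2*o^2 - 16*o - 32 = (o + 2)*(o^2 - 16) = (o + 2)*(o + 4)*(o - 4)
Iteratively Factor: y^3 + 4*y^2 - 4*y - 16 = (y + 2)*(y^2 + 2*y - 8) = (y + 2)*(y + 4)*(y - 2)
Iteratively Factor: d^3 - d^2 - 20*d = (d + 4)*(d^2 - 5*d) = (d - 5)*(d + 4)*(d)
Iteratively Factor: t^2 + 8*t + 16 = (t + 4)*(t + 4)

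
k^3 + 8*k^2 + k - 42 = (k - 2)*(k + 3)*(k + 7)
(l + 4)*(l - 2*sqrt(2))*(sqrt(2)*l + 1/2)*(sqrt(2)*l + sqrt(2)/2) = 2*l^4 - 7*sqrt(2)*l^3/2 + 9*l^3 - 63*sqrt(2)*l^2/4 + 2*l^2 - 7*sqrt(2)*l - 9*l - 4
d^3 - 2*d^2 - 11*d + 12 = (d - 4)*(d - 1)*(d + 3)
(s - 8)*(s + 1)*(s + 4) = s^3 - 3*s^2 - 36*s - 32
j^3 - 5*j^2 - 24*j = j*(j - 8)*(j + 3)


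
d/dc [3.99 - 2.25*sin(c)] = -2.25*cos(c)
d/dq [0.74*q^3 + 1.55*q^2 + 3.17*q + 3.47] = 2.22*q^2 + 3.1*q + 3.17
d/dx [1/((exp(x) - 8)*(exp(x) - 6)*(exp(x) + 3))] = (-(exp(x) - 8)*(exp(x) - 6) - (exp(x) - 8)*(exp(x) + 3) - (exp(x) - 6)*(exp(x) + 3))*exp(x)/((exp(x) - 8)^2*(exp(x) - 6)^2*(exp(x) + 3)^2)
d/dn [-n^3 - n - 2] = -3*n^2 - 1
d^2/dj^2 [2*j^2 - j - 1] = 4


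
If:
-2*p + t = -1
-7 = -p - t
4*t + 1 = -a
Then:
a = -55/3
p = 8/3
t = 13/3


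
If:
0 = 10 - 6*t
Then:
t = 5/3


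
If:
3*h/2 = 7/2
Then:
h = 7/3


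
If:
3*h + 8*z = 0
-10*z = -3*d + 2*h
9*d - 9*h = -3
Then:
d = -7/57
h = 4/19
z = -3/38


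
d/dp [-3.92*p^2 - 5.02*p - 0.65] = -7.84*p - 5.02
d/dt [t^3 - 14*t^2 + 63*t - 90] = 3*t^2 - 28*t + 63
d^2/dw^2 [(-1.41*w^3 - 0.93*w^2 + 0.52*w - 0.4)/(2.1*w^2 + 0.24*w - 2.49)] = (-9.38437199999998*w^3 - 34.706124*w^2 - 37.347966*w - 15.139962)/(9.261*w^6 + 3.1752*w^5 - 32.57982*w^4 - 7.515936*w^3 + 38.630358*w^2 + 4.464072*w - 15.438249)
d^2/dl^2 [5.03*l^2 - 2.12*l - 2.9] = 10.0600000000000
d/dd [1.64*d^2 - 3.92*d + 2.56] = 3.28*d - 3.92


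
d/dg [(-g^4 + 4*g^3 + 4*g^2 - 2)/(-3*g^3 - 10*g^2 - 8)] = g*(3*g^5 + 20*g^4 - 28*g^3 + 32*g^2 - 114*g - 104)/(9*g^6 + 60*g^5 + 100*g^4 + 48*g^3 + 160*g^2 + 64)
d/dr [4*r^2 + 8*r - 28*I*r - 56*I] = 8*r + 8 - 28*I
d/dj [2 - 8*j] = -8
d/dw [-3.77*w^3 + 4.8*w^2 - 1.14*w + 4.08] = -11.31*w^2 + 9.6*w - 1.14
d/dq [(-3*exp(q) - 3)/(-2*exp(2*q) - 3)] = 3*(-4*(exp(q) + 1)*exp(q) + 2*exp(2*q) + 3)*exp(q)/(2*exp(2*q) + 3)^2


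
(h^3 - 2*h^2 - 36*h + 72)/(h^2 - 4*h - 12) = (h^2 + 4*h - 12)/(h + 2)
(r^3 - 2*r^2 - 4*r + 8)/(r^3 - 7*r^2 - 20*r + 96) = (r^3 - 2*r^2 - 4*r + 8)/(r^3 - 7*r^2 - 20*r + 96)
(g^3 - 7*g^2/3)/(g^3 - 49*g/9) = 3*g/(3*g + 7)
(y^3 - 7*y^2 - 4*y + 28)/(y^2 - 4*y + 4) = (y^2 - 5*y - 14)/(y - 2)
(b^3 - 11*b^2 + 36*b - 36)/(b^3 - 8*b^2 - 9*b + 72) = (b^2 - 8*b + 12)/(b^2 - 5*b - 24)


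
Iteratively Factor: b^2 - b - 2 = (b + 1)*(b - 2)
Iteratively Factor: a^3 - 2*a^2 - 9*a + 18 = (a - 3)*(a^2 + a - 6) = (a - 3)*(a - 2)*(a + 3)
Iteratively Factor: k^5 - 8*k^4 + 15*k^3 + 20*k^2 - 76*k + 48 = (k - 3)*(k^4 - 5*k^3 + 20*k - 16) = (k - 3)*(k - 2)*(k^3 - 3*k^2 - 6*k + 8) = (k - 3)*(k - 2)*(k - 1)*(k^2 - 2*k - 8) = (k - 4)*(k - 3)*(k - 2)*(k - 1)*(k + 2)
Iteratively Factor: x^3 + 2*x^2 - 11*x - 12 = (x + 4)*(x^2 - 2*x - 3) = (x - 3)*(x + 4)*(x + 1)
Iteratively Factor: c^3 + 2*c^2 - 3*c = (c + 3)*(c^2 - c) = c*(c + 3)*(c - 1)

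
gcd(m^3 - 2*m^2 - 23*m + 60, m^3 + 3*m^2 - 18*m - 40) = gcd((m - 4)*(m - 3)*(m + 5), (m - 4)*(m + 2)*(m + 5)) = m^2 + m - 20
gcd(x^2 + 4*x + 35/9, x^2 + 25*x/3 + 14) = x + 7/3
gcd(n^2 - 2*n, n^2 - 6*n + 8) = n - 2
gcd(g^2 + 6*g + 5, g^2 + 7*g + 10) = g + 5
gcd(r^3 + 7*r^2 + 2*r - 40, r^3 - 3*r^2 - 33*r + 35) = r + 5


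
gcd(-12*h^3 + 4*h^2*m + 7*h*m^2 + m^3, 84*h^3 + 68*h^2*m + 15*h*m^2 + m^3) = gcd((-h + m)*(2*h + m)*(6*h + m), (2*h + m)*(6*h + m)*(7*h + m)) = 12*h^2 + 8*h*m + m^2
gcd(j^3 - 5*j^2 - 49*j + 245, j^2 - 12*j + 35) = j^2 - 12*j + 35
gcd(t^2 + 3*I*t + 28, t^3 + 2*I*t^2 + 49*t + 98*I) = t + 7*I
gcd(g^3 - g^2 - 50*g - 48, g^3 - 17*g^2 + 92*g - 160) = g - 8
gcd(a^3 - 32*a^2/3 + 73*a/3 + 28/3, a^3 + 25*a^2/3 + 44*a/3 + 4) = a + 1/3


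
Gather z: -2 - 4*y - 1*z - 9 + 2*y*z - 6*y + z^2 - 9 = -10*y + z^2 + z*(2*y - 1) - 20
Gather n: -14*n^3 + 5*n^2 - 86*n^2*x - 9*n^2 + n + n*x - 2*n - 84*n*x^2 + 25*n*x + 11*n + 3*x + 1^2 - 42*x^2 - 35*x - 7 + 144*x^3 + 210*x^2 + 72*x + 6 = -14*n^3 + n^2*(-86*x - 4) + n*(-84*x^2 + 26*x + 10) + 144*x^3 + 168*x^2 + 40*x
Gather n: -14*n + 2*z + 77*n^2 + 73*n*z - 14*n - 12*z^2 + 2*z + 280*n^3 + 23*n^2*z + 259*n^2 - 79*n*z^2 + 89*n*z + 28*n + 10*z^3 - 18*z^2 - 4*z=280*n^3 + n^2*(23*z + 336) + n*(-79*z^2 + 162*z) + 10*z^3 - 30*z^2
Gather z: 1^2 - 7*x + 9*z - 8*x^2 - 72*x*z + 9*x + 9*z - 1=-8*x^2 + 2*x + z*(18 - 72*x)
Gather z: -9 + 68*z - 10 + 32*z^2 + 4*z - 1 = 32*z^2 + 72*z - 20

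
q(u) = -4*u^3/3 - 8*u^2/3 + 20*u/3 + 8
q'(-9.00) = -269.33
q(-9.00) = 704.00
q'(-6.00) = -105.33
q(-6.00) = 160.00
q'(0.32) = 4.55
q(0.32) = 9.82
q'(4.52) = -99.16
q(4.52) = -139.47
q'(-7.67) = -187.74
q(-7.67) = 401.61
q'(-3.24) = -18.04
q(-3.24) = 3.76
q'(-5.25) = -75.58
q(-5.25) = 92.44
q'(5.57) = -147.14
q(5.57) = -268.01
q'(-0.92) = 8.19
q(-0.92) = 0.65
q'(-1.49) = 5.73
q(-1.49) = -3.44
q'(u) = -4*u^2 - 16*u/3 + 20/3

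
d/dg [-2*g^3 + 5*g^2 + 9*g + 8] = -6*g^2 + 10*g + 9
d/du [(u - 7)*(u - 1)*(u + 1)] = 3*u^2 - 14*u - 1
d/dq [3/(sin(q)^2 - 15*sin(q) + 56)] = 3*(15 - 2*sin(q))*cos(q)/(sin(q)^2 - 15*sin(q) + 56)^2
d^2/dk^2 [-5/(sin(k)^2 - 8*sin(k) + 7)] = 10*(2*sin(k)^3 - 10*sin(k)^2 + 5*sin(k) + 57)/((sin(k) - 7)^3*(sin(k) - 1)^2)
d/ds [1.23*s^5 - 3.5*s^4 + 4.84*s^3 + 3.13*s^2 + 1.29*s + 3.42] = 6.15*s^4 - 14.0*s^3 + 14.52*s^2 + 6.26*s + 1.29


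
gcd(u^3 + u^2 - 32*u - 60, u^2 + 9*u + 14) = u + 2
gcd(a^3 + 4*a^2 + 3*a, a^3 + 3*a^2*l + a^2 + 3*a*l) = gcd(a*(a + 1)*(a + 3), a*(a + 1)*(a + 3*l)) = a^2 + a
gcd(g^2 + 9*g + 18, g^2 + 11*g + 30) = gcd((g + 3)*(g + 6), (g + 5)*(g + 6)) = g + 6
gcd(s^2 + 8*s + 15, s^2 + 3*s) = s + 3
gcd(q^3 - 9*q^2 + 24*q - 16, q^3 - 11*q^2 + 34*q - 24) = q^2 - 5*q + 4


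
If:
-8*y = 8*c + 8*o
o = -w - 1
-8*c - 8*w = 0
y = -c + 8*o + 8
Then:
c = 1/9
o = -8/9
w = -1/9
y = 7/9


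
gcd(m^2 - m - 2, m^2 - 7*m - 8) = m + 1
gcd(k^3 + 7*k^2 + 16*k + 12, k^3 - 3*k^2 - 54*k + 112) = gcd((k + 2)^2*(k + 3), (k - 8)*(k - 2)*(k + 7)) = 1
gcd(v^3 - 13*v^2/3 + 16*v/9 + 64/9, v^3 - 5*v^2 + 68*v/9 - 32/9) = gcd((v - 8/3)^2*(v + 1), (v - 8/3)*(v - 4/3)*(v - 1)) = v - 8/3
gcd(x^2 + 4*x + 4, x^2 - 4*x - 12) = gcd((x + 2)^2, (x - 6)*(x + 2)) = x + 2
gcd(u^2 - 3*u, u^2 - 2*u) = u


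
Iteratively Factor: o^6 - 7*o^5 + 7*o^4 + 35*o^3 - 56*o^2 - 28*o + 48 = (o - 2)*(o^5 - 5*o^4 - 3*o^3 + 29*o^2 + 2*o - 24) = (o - 2)*(o - 1)*(o^4 - 4*o^3 - 7*o^2 + 22*o + 24) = (o - 4)*(o - 2)*(o - 1)*(o^3 - 7*o - 6) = (o - 4)*(o - 2)*(o - 1)*(o + 2)*(o^2 - 2*o - 3) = (o - 4)*(o - 3)*(o - 2)*(o - 1)*(o + 2)*(o + 1)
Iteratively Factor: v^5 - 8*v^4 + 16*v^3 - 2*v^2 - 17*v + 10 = (v - 2)*(v^4 - 6*v^3 + 4*v^2 + 6*v - 5) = (v - 5)*(v - 2)*(v^3 - v^2 - v + 1) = (v - 5)*(v - 2)*(v - 1)*(v^2 - 1) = (v - 5)*(v - 2)*(v - 1)^2*(v + 1)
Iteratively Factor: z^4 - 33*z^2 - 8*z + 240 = (z - 5)*(z^3 + 5*z^2 - 8*z - 48) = (z - 5)*(z - 3)*(z^2 + 8*z + 16) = (z - 5)*(z - 3)*(z + 4)*(z + 4)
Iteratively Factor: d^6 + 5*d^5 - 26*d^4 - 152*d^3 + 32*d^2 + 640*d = (d)*(d^5 + 5*d^4 - 26*d^3 - 152*d^2 + 32*d + 640) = d*(d - 5)*(d^4 + 10*d^3 + 24*d^2 - 32*d - 128) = d*(d - 5)*(d + 4)*(d^3 + 6*d^2 - 32) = d*(d - 5)*(d - 2)*(d + 4)*(d^2 + 8*d + 16) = d*(d - 5)*(d - 2)*(d + 4)^2*(d + 4)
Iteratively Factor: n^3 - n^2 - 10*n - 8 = (n - 4)*(n^2 + 3*n + 2) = (n - 4)*(n + 1)*(n + 2)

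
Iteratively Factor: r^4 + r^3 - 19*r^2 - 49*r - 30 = (r - 5)*(r^3 + 6*r^2 + 11*r + 6) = (r - 5)*(r + 3)*(r^2 + 3*r + 2) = (r - 5)*(r + 2)*(r + 3)*(r + 1)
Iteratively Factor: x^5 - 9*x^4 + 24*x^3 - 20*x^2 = (x - 2)*(x^4 - 7*x^3 + 10*x^2) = (x - 2)^2*(x^3 - 5*x^2) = x*(x - 2)^2*(x^2 - 5*x) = x*(x - 5)*(x - 2)^2*(x)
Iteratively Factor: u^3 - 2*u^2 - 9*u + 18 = (u + 3)*(u^2 - 5*u + 6) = (u - 2)*(u + 3)*(u - 3)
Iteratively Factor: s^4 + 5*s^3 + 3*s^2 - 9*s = (s + 3)*(s^3 + 2*s^2 - 3*s) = (s + 3)^2*(s^2 - s) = s*(s + 3)^2*(s - 1)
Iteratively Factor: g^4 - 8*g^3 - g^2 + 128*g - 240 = (g + 4)*(g^3 - 12*g^2 + 47*g - 60) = (g - 4)*(g + 4)*(g^2 - 8*g + 15) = (g - 4)*(g - 3)*(g + 4)*(g - 5)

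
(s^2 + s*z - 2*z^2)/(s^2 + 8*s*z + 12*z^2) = (s - z)/(s + 6*z)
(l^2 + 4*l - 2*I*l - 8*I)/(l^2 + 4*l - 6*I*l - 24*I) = (l - 2*I)/(l - 6*I)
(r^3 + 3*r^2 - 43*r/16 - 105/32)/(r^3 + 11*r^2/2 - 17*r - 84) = (r^2 - r/2 - 15/16)/(r^2 + 2*r - 24)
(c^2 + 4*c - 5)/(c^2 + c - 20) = (c - 1)/(c - 4)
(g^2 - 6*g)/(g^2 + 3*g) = (g - 6)/(g + 3)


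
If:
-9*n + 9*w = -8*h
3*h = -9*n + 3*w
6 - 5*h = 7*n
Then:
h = -108/29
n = 102/29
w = 198/29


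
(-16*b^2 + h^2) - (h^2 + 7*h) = -16*b^2 - 7*h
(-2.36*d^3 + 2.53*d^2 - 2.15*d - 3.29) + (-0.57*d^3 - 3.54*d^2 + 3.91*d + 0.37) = -2.93*d^3 - 1.01*d^2 + 1.76*d - 2.92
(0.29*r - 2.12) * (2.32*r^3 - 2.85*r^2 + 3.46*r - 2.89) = 0.6728*r^4 - 5.7449*r^3 + 7.0454*r^2 - 8.1733*r + 6.1268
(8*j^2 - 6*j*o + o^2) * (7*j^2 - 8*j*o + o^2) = 56*j^4 - 106*j^3*o + 63*j^2*o^2 - 14*j*o^3 + o^4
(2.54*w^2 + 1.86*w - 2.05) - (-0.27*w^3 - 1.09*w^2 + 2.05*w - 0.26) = 0.27*w^3 + 3.63*w^2 - 0.19*w - 1.79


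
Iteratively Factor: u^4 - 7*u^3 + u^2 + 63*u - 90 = (u + 3)*(u^3 - 10*u^2 + 31*u - 30) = (u - 3)*(u + 3)*(u^2 - 7*u + 10) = (u - 5)*(u - 3)*(u + 3)*(u - 2)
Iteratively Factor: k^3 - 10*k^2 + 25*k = (k)*(k^2 - 10*k + 25) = k*(k - 5)*(k - 5)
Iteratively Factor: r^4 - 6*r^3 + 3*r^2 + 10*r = (r + 1)*(r^3 - 7*r^2 + 10*r) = (r - 2)*(r + 1)*(r^2 - 5*r) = (r - 5)*(r - 2)*(r + 1)*(r)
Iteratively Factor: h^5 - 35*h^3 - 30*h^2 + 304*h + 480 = (h + 4)*(h^4 - 4*h^3 - 19*h^2 + 46*h + 120) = (h - 5)*(h + 4)*(h^3 + h^2 - 14*h - 24) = (h - 5)*(h + 2)*(h + 4)*(h^2 - h - 12) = (h - 5)*(h - 4)*(h + 2)*(h + 4)*(h + 3)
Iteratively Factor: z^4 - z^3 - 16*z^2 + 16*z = (z - 1)*(z^3 - 16*z) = (z - 4)*(z - 1)*(z^2 + 4*z) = z*(z - 4)*(z - 1)*(z + 4)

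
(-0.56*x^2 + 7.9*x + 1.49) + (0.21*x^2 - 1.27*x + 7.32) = -0.35*x^2 + 6.63*x + 8.81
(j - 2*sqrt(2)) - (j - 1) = 1 - 2*sqrt(2)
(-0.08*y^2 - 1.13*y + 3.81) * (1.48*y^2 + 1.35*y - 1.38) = -0.1184*y^4 - 1.7804*y^3 + 4.2237*y^2 + 6.7029*y - 5.2578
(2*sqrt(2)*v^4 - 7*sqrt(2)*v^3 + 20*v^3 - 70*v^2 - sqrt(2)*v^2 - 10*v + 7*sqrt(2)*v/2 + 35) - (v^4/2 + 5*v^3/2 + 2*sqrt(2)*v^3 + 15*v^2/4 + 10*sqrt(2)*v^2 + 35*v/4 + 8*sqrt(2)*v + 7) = -v^4/2 + 2*sqrt(2)*v^4 - 9*sqrt(2)*v^3 + 35*v^3/2 - 295*v^2/4 - 11*sqrt(2)*v^2 - 75*v/4 - 9*sqrt(2)*v/2 + 28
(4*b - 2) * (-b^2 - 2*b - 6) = -4*b^3 - 6*b^2 - 20*b + 12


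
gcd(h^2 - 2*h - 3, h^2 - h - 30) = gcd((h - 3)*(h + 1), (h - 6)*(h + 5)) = 1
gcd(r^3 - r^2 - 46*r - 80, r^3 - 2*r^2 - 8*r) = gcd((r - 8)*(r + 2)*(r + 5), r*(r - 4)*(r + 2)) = r + 2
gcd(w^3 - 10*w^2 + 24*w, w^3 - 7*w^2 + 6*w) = w^2 - 6*w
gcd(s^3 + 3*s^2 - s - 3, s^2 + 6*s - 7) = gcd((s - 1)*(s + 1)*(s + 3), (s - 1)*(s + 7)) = s - 1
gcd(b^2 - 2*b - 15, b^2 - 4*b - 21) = b + 3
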